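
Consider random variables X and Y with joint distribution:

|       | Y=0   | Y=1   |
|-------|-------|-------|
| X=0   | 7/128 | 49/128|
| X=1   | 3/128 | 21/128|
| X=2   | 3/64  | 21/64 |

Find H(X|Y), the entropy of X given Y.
Marginal P(Y) (column sums):
  P(Y=0) = 7/128 + 3/128 + 3/64 = 1/8
  P(Y=1) = 49/128 + 21/128 + 21/64 = 7/8

H(X|Y) = -Σ P(X,Y)·log₂ P(X|Y), where P(X|Y) = P(X,Y) / P(Y)
  (X=0,Y=0): P(X|Y) = (7/128)/(1/8) = 7/16;  -(7/128)·log₂(7/16) = 0.0652
  (X=0,Y=1): P(X|Y) = (49/128)/(7/8) = 7/16;  -(49/128)·log₂(7/16) = 0.4566
  (X=1,Y=0): P(X|Y) = (3/128)/(1/8) = 3/16;  -(3/128)·log₂(3/16) = 0.0566
  (X=1,Y=1): P(X|Y) = (21/128)/(7/8) = 3/16;  -(21/128)·log₂(3/16) = 0.3962
  (X=2,Y=0): P(X|Y) = (3/64)/(1/8) = 3/8;  -(3/64)·log₂(3/8) = 0.0663
  (X=2,Y=1): P(X|Y) = (21/64)/(7/8) = 3/8;  -(21/64)·log₂(3/8) = 0.4643
H(X|Y) = 0.0652 + 0.4566 + 0.0566 + 0.3962 + 0.0663 + 0.4643
  = 1.5052 bits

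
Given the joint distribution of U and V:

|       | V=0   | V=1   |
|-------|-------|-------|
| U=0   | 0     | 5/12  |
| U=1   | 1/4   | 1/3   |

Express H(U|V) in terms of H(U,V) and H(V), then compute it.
H(U|V) = H(U,V) - H(V)

Marginal P(V) (column sums):
  P(V=0) = 0 + 1/4 = 1/4
  P(V=1) = 5/12 + 1/3 = 3/4

H(U,V) = -[(5/12)·log₂(5/12) + (1/4)·log₂(1/4) + (1/3)·log₂(1/3)]
  = 0.5263 + 0.5000 + 0.5283
  = 1.5546 bits
H(V) = -[(1/4)·log₂(1/4) + (3/4)·log₂(3/4)]
  = 0.5000 + 0.3113
  = 0.8113 bits

H(U|V) = 1.5546 - 0.8113 = 0.7433 bits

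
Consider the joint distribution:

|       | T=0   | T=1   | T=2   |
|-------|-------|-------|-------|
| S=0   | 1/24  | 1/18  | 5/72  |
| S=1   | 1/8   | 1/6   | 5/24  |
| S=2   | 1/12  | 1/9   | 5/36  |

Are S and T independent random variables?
Marginal P(S) (row sums):
  P(S=0) = 1/24 + 1/18 + 5/72 = 1/6
  P(S=1) = 1/8 + 1/6 + 5/24 = 1/2
  P(S=2) = 1/12 + 1/9 + 5/36 = 1/3
Marginal P(T) (column sums):
  P(T=0) = 1/24 + 1/8 + 1/12 = 1/4
  P(T=1) = 1/18 + 1/6 + 1/9 = 1/3
  P(T=2) = 5/72 + 5/24 + 5/36 = 5/12

S and T are independent iff P(S=i,T=j) = P(S=i)·P(T=j) for every cell.
  P(S=0)·P(T=0) = 1/6 × 1/4 = 1/24 = P(S=0,T=0) ✓
  P(S=0)·P(T=1) = 1/6 × 1/3 = 1/18 = P(S=0,T=1) ✓
  P(S=0)·P(T=2) = 1/6 × 5/12 = 5/72 = P(S=0,T=2) ✓
  P(S=1)·P(T=0) = 1/2 × 1/4 = 1/8 = P(S=1,T=0) ✓
  P(S=1)·P(T=1) = 1/2 × 1/3 = 1/6 = P(S=1,T=1) ✓
  P(S=1)·P(T=2) = 1/2 × 5/12 = 5/24 = P(S=1,T=2) ✓
  P(S=2)·P(T=0) = 1/3 × 1/4 = 1/12 = P(S=2,T=0) ✓
  P(S=2)·P(T=1) = 1/3 × 1/3 = 1/9 = P(S=2,T=1) ✓
  P(S=2)·P(T=2) = 1/3 × 5/12 = 5/36 = P(S=2,T=2) ✓

Yes, S and T are independent: every cell factors, so I(S;T) = 0 bits.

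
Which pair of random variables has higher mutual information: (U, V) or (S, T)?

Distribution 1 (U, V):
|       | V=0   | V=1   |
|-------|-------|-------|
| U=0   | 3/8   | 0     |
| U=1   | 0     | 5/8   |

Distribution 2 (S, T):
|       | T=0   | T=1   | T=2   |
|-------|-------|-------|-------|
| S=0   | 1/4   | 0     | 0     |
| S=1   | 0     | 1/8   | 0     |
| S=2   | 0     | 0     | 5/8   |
Distribution 1 (U, V):
Marginal P(U) (row sums):
  P(U=0) = 3/8 + 0 = 3/8
  P(U=1) = 0 + 5/8 = 5/8
Marginal P(V) (column sums):
  P(V=0) = 3/8 + 0 = 3/8
  P(V=1) = 0 + 5/8 = 5/8

H(U) = -[(3/8)·log₂(3/8) + (5/8)·log₂(5/8)]
  = 0.5306 + 0.4238
  = 0.9544 bits
H(V) = -[(3/8)·log₂(3/8) + (5/8)·log₂(5/8)]
  = 0.5306 + 0.4238
  = 0.9544 bits
H(U,V) = -[(3/8)·log₂(3/8) + (5/8)·log₂(5/8)]
  = 0.5306 + 0.4238
  = 0.9544 bits

I(U;V) = H(U) + H(V) - H(U,V)
  = 0.9544 + 0.9544 - 0.9544
  = 0.9544 bits

Distribution 2 (S, T):
Marginal P(S) (row sums):
  P(S=0) = 1/4 + 0 + 0 = 1/4
  P(S=1) = 0 + 1/8 + 0 = 1/8
  P(S=2) = 0 + 0 + 5/8 = 5/8
Marginal P(T) (column sums):
  P(T=0) = 1/4 + 0 + 0 = 1/4
  P(T=1) = 0 + 1/8 + 0 = 1/8
  P(T=2) = 0 + 0 + 5/8 = 5/8

H(S) = -[(1/4)·log₂(1/4) + (1/8)·log₂(1/8) + (5/8)·log₂(5/8)]
  = 0.5000 + 0.3750 + 0.4238
  = 1.2988 bits
H(T) = -[(1/4)·log₂(1/4) + (1/8)·log₂(1/8) + (5/8)·log₂(5/8)]
  = 0.5000 + 0.3750 + 0.4238
  = 1.2988 bits
H(S,T) = -[(1/4)·log₂(1/4) + (1/8)·log₂(1/8) + (5/8)·log₂(5/8)]
  = 0.5000 + 0.3750 + 0.4238
  = 1.2988 bits

I(S;T) = H(S) + H(T) - H(S,T)
  = 1.2988 + 1.2988 - 1.2988
  = 1.2988 bits

I(S;T) = 1.2988 bits > I(U;V) = 0.9544 bits, so (S, T) has the higher mutual information (stronger dependence).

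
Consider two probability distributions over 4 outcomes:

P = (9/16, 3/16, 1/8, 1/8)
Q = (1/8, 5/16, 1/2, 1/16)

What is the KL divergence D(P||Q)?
D(P||Q) = Σ P(i) log₂(P(i)/Q(i))
  i=0: (9/16) × log₂((9/16)/(1/8)) = (9/16) × log₂(9/2) = 1.2206
  i=1: (3/16) × log₂((3/16)/(5/16)) = (3/16) × log₂(3/5) = -0.1382
  i=2: (1/8) × log₂((1/8)/(1/2)) = (1/8) × log₂(1/4) = -0.2500
  i=3: (1/8) × log₂((1/8)/(1/16)) = (1/8) × log₂(2) = 0.1250
D(P||Q) = 1.2206 - 0.1382 - 0.2500 + 0.1250
  = 0.9574 bits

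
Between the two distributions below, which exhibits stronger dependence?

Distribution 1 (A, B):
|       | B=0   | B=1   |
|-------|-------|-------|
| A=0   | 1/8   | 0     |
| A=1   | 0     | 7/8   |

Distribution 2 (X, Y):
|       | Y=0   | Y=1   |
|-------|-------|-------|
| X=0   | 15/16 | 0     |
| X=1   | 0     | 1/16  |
Distribution 1 (A, B):
Marginal P(A) (row sums):
  P(A=0) = 1/8 + 0 = 1/8
  P(A=1) = 0 + 7/8 = 7/8
Marginal P(B) (column sums):
  P(B=0) = 1/8 + 0 = 1/8
  P(B=1) = 0 + 7/8 = 7/8

H(A) = -[(1/8)·log₂(1/8) + (7/8)·log₂(7/8)]
  = 0.3750 + 0.1686
  = 0.5436 bits
H(B) = -[(1/8)·log₂(1/8) + (7/8)·log₂(7/8)]
  = 0.3750 + 0.1686
  = 0.5436 bits
H(A,B) = -[(1/8)·log₂(1/8) + (7/8)·log₂(7/8)]
  = 0.3750 + 0.1686
  = 0.5436 bits

I(A;B) = H(A) + H(B) - H(A,B)
  = 0.5436 + 0.5436 - 0.5436
  = 0.5436 bits

Distribution 2 (X, Y):
Marginal P(X) (row sums):
  P(X=0) = 15/16 + 0 = 15/16
  P(X=1) = 0 + 1/16 = 1/16
Marginal P(Y) (column sums):
  P(Y=0) = 15/16 + 0 = 15/16
  P(Y=1) = 0 + 1/16 = 1/16

H(X) = -[(15/16)·log₂(15/16) + (1/16)·log₂(1/16)]
  = 0.0873 + 0.2500
  = 0.3373 bits
H(Y) = -[(15/16)·log₂(15/16) + (1/16)·log₂(1/16)]
  = 0.0873 + 0.2500
  = 0.3373 bits
H(X,Y) = -[(15/16)·log₂(15/16) + (1/16)·log₂(1/16)]
  = 0.0873 + 0.2500
  = 0.3373 bits

I(X;Y) = H(X) + H(Y) - H(X,Y)
  = 0.3373 + 0.3373 - 0.3373
  = 0.3373 bits

I(A;B) = 0.5436 bits > I(X;Y) = 0.3373 bits, so (A, B) has the higher mutual information (stronger dependence).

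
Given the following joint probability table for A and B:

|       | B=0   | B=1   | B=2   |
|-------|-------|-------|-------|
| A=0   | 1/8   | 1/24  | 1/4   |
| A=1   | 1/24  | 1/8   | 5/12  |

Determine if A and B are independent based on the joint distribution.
Marginal P(A) (row sums):
  P(A=0) = 1/8 + 1/24 + 1/4 = 5/12
  P(A=1) = 1/24 + 1/8 + 5/12 = 7/12
Marginal P(B) (column sums):
  P(B=0) = 1/8 + 1/24 = 1/6
  P(B=1) = 1/24 + 1/8 = 1/6
  P(B=2) = 1/4 + 5/12 = 2/3

A and B are independent iff P(A=i,B=j) = P(A=i)·P(B=j) for every cell.
  P(A=0)·P(B=0) = 5/12 × 1/6 = 5/72, but P(A=0,B=0) = 1/8 ✗

No, A and B are not independent. Quantitatively, I(A;B) > 0:

H(A) = -[(5/12)·log₂(5/12) + (7/12)·log₂(7/12)]
  = 0.5263 + 0.4536
  = 0.9799 bits
H(B) = -[(1/6)·log₂(1/6) + (1/6)·log₂(1/6) + (2/3)·log₂(2/3)]
  = 0.4308 + 0.4308 + 0.3900
  = 1.2516 bits
H(A,B) = -[(1/8)·log₂(1/8) + (1/24)·log₂(1/24) + (1/4)·log₂(1/4) + (1/24)·log₂(1/24) + (1/8)·log₂(1/8) + (5/12)·log₂(5/12)]
  = 0.3750 + 0.1910 + 0.5000 + 0.1910 + 0.3750 + 0.5263
  = 2.1583 bits
I(A;B) = H(A) + H(B) - H(A,B) = 0.9799 + 1.2516 - 2.1583 = 0.0732 bits > 0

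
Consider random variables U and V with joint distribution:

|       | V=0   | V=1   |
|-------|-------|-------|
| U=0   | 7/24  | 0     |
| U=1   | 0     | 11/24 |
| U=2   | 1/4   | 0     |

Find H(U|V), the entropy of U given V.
Marginal P(V) (column sums):
  P(V=0) = 7/24 + 0 + 1/4 = 13/24
  P(V=1) = 0 + 11/24 + 0 = 11/24

H(U|V) = -Σ P(U,V)·log₂ P(U|V), where P(U|V) = P(U,V) / P(V)
  (cells with P(U,V) = 0 contribute 0)
  (U=0,V=0): P(U|V) = (7/24)/(13/24) = 7/13;  -(7/24)·log₂(7/13) = 0.2605
  (U=1,V=1): P(U|V) = (11/24)/(11/24) = 1;  -(11/24)·log₂(1) = 0.0000
  (U=2,V=0): P(U|V) = (1/4)/(13/24) = 6/13;  -(1/4)·log₂(6/13) = 0.2789
H(U|V) = 0.2605 + 0.0000 + 0.2789
  = 0.5394 bits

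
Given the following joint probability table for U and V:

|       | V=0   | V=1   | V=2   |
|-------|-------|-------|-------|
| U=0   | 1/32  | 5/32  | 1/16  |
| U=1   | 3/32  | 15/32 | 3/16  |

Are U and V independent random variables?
Marginal P(U) (row sums):
  P(U=0) = 1/32 + 5/32 + 1/16 = 1/4
  P(U=1) = 3/32 + 15/32 + 3/16 = 3/4
Marginal P(V) (column sums):
  P(V=0) = 1/32 + 3/32 = 1/8
  P(V=1) = 5/32 + 15/32 = 5/8
  P(V=2) = 1/16 + 3/16 = 1/4

U and V are independent iff P(U=i,V=j) = P(U=i)·P(V=j) for every cell.
  P(U=0)·P(V=0) = 1/4 × 1/8 = 1/32 = P(U=0,V=0) ✓
  P(U=0)·P(V=1) = 1/4 × 5/8 = 5/32 = P(U=0,V=1) ✓
  P(U=0)·P(V=2) = 1/4 × 1/4 = 1/16 = P(U=0,V=2) ✓
  P(U=1)·P(V=0) = 3/4 × 1/8 = 3/32 = P(U=1,V=0) ✓
  P(U=1)·P(V=1) = 3/4 × 5/8 = 15/32 = P(U=1,V=1) ✓
  P(U=1)·P(V=2) = 3/4 × 1/4 = 3/16 = P(U=1,V=2) ✓

Yes, U and V are independent: every cell factors, so I(U;V) = 0 bits.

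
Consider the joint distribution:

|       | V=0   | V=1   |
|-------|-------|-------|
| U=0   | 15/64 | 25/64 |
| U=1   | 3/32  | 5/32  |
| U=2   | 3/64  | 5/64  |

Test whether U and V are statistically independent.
Marginal P(U) (row sums):
  P(U=0) = 15/64 + 25/64 = 5/8
  P(U=1) = 3/32 + 5/32 = 1/4
  P(U=2) = 3/64 + 5/64 = 1/8
Marginal P(V) (column sums):
  P(V=0) = 15/64 + 3/32 + 3/64 = 3/8
  P(V=1) = 25/64 + 5/32 + 5/64 = 5/8

U and V are independent iff P(U=i,V=j) = P(U=i)·P(V=j) for every cell.
  P(U=0)·P(V=0) = 5/8 × 3/8 = 15/64 = P(U=0,V=0) ✓
  P(U=0)·P(V=1) = 5/8 × 5/8 = 25/64 = P(U=0,V=1) ✓
  P(U=1)·P(V=0) = 1/4 × 3/8 = 3/32 = P(U=1,V=0) ✓
  P(U=1)·P(V=1) = 1/4 × 5/8 = 5/32 = P(U=1,V=1) ✓
  P(U=2)·P(V=0) = 1/8 × 3/8 = 3/64 = P(U=2,V=0) ✓
  P(U=2)·P(V=1) = 1/8 × 5/8 = 5/64 = P(U=2,V=1) ✓

Yes, U and V are independent: every cell factors, so I(U;V) = 0 bits.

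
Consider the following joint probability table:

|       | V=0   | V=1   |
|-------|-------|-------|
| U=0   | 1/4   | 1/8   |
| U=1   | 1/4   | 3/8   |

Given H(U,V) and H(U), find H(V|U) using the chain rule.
From the chain rule: H(U,V) = H(U) + H(V|U)
Therefore: H(V|U) = H(U,V) - H(U)

H(U,V) = -[(1/4)·log₂(1/4) + (1/8)·log₂(1/8) + (1/4)·log₂(1/4) + (3/8)·log₂(3/8)]
  = 0.5000 + 0.3750 + 0.5000 + 0.5306
  = 1.9056 bits
Marginal P(U) (row sums):
  P(U=0) = 1/4 + 1/8 = 3/8
  P(U=1) = 1/4 + 3/8 = 5/8
H(U) = -[(3/8)·log₂(3/8) + (5/8)·log₂(5/8)]
  = 0.5306 + 0.4238
  = 0.9544 bits

H(V|U) = 1.9056 - 0.9544 = 0.9512 bits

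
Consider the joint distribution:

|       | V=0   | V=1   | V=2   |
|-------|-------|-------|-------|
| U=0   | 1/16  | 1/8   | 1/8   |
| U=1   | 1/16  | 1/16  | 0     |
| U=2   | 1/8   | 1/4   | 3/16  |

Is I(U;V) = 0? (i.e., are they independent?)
Marginal P(U) (row sums):
  P(U=0) = 1/16 + 1/8 + 1/8 = 5/16
  P(U=1) = 1/16 + 1/16 + 0 = 1/8
  P(U=2) = 1/8 + 1/4 + 3/16 = 9/16
Marginal P(V) (column sums):
  P(V=0) = 1/16 + 1/16 + 1/8 = 1/4
  P(V=1) = 1/8 + 1/16 + 1/4 = 7/16
  P(V=2) = 1/8 + 0 + 3/16 = 5/16

U and V are independent iff P(U=i,V=j) = P(U=i)·P(V=j) for every cell.
  P(U=0)·P(V=0) = 5/16 × 1/4 = 5/64, but P(U=0,V=0) = 1/16 ✗

No, U and V are not independent. Quantitatively, I(U;V) > 0:

H(U) = -[(5/16)·log₂(5/16) + (1/8)·log₂(1/8) + (9/16)·log₂(9/16)]
  = 0.5244 + 0.3750 + 0.4669
  = 1.3663 bits
H(V) = -[(1/4)·log₂(1/4) + (7/16)·log₂(7/16) + (5/16)·log₂(5/16)]
  = 0.5000 + 0.5218 + 0.5244
  = 1.5462 bits
H(U,V) = -[(1/16)·log₂(1/16) + (1/8)·log₂(1/8) + (1/8)·log₂(1/8) + (1/16)·log₂(1/16) + (1/16)·log₂(1/16) + (1/8)·log₂(1/8) + (1/4)·log₂(1/4) + (3/16)·log₂(3/16)]
  = 0.2500 + 0.3750 + 0.3750 + 0.2500 + 0.2500 + 0.3750 + 0.5000 + 0.4528
  = 2.8278 bits
I(U;V) = H(U) + H(V) - H(U,V) = 1.3663 + 1.5462 - 2.8278 = 0.0847 bits > 0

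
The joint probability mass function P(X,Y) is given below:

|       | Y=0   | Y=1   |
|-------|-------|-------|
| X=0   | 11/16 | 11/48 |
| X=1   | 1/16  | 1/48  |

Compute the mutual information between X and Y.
Marginal P(X) (row sums):
  P(X=0) = 11/16 + 11/48 = 11/12
  P(X=1) = 1/16 + 1/48 = 1/12
Marginal P(Y) (column sums):
  P(Y=0) = 11/16 + 1/16 = 3/4
  P(Y=1) = 11/48 + 1/48 = 1/4

H(X) = -[(11/12)·log₂(11/12) + (1/12)·log₂(1/12)]
  = 0.1151 + 0.2987
  = 0.4138 bits
H(Y) = -[(3/4)·log₂(3/4) + (1/4)·log₂(1/4)]
  = 0.3113 + 0.5000
  = 0.8113 bits
H(X,Y) = -[(11/16)·log₂(11/16) + (11/48)·log₂(11/48) + (1/16)·log₂(1/16) + (1/48)·log₂(1/48)]
  = 0.3716 + 0.4871 + 0.2500 + 0.1164
  = 1.2251 bits

I(X;Y) = H(X) + H(Y) - H(X,Y)
  = 0.4138 + 0.8113 - 1.2251
  = 0.0000 bits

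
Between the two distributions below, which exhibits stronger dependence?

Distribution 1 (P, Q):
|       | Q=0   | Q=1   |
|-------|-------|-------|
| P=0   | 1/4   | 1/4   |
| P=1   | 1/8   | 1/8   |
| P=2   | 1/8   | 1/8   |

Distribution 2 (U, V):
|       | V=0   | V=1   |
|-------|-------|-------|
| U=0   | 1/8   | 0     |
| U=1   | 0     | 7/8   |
Distribution 1 (P, Q):
Marginal P(P) (row sums):
  P(P=0) = 1/4 + 1/4 = 1/2
  P(P=1) = 1/8 + 1/8 = 1/4
  P(P=2) = 1/8 + 1/8 = 1/4
Marginal P(Q) (column sums):
  P(Q=0) = 1/4 + 1/8 + 1/8 = 1/2
  P(Q=1) = 1/4 + 1/8 + 1/8 = 1/2

H(P) = -[(1/2)·log₂(1/2) + (1/4)·log₂(1/4) + (1/4)·log₂(1/4)]
  = 0.5000 + 0.5000 + 0.5000
  = 1.5000 bits
H(Q) = -[(1/2)·log₂(1/2) + (1/2)·log₂(1/2)]
  = 0.5000 + 0.5000
  = 1.0000 bits
H(P,Q) = -[(1/4)·log₂(1/4) + (1/4)·log₂(1/4) + (1/8)·log₂(1/8) + (1/8)·log₂(1/8) + (1/8)·log₂(1/8) + (1/8)·log₂(1/8)]
  = 0.5000 + 0.5000 + 0.3750 + 0.3750 + 0.3750 + 0.3750
  = 2.5000 bits

I(P;Q) = H(P) + H(Q) - H(P,Q)
  = 1.5000 + 1.0000 - 2.5000
  = 0.0000 bits

Distribution 2 (U, V):
Marginal P(U) (row sums):
  P(U=0) = 1/8 + 0 = 1/8
  P(U=1) = 0 + 7/8 = 7/8
Marginal P(V) (column sums):
  P(V=0) = 1/8 + 0 = 1/8
  P(V=1) = 0 + 7/8 = 7/8

H(U) = -[(1/8)·log₂(1/8) + (7/8)·log₂(7/8)]
  = 0.3750 + 0.1686
  = 0.5436 bits
H(V) = -[(1/8)·log₂(1/8) + (7/8)·log₂(7/8)]
  = 0.3750 + 0.1686
  = 0.5436 bits
H(U,V) = -[(1/8)·log₂(1/8) + (7/8)·log₂(7/8)]
  = 0.3750 + 0.1686
  = 0.5436 bits

I(U;V) = H(U) + H(V) - H(U,V)
  = 0.5436 + 0.5436 - 0.5436
  = 0.5436 bits

I(U;V) = 0.5436 bits > I(P;Q) = 0.0000 bits, so (U, V) has the higher mutual information (stronger dependence).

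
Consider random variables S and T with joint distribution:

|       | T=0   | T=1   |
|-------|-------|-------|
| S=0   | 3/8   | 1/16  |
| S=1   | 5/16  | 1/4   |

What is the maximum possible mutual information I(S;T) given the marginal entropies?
The upper bound on mutual information is I(S;T) ≤ min(H(S), H(T)).

Marginal P(S) (row sums):
  P(S=0) = 3/8 + 1/16 = 7/16
  P(S=1) = 5/16 + 1/4 = 9/16
Marginal P(T) (column sums):
  P(T=0) = 3/8 + 5/16 = 11/16
  P(T=1) = 1/16 + 1/4 = 5/16

H(S) = -[(7/16)·log₂(7/16) + (9/16)·log₂(9/16)]
  = 0.5218 + 0.4669
  = 0.9887 bits
H(T) = -[(11/16)·log₂(11/16) + (5/16)·log₂(5/16)]
  = 0.3716 + 0.5244
  = 0.8960 bits

Maximum possible I(S;T) = min(0.9887, 0.8960) = 0.8960 bits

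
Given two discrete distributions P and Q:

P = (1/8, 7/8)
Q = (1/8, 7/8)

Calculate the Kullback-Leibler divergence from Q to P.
D(P||Q) = Σ P(i) log₂(P(i)/Q(i))
  i=0: (1/8) × log₂((1/8)/(1/8)) = (1/8) × log₂(1) = 0.0000
  i=1: (7/8) × log₂((7/8)/(7/8)) = (7/8) × log₂(1) = 0.0000
D(P||Q) = 0.0000 + 0.0000
  = 0.0000 bits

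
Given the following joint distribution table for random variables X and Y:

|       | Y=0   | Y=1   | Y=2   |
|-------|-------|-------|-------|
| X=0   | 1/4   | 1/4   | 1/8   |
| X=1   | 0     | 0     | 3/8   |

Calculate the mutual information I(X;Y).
Marginal P(X) (row sums):
  P(X=0) = 1/4 + 1/4 + 1/8 = 5/8
  P(X=1) = 0 + 0 + 3/8 = 3/8
Marginal P(Y) (column sums):
  P(Y=0) = 1/4 + 0 = 1/4
  P(Y=1) = 1/4 + 0 = 1/4
  P(Y=2) = 1/8 + 3/8 = 1/2

H(X) = -[(5/8)·log₂(5/8) + (3/8)·log₂(3/8)]
  = 0.4238 + 0.5306
  = 0.9544 bits
H(Y) = -[(1/4)·log₂(1/4) + (1/4)·log₂(1/4) + (1/2)·log₂(1/2)]
  = 0.5000 + 0.5000 + 0.5000
  = 1.5000 bits
H(X,Y) = -[(1/4)·log₂(1/4) + (1/4)·log₂(1/4) + (1/8)·log₂(1/8) + (3/8)·log₂(3/8)]
  = 0.5000 + 0.5000 + 0.3750 + 0.5306
  = 1.9056 bits

I(X;Y) = H(X) + H(Y) - H(X,Y)
  = 0.9544 + 1.5000 - 1.9056
  = 0.5488 bits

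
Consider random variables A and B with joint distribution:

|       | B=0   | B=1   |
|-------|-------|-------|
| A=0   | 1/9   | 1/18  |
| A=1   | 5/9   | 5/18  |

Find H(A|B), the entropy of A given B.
Marginal P(B) (column sums):
  P(B=0) = 1/9 + 5/9 = 2/3
  P(B=1) = 1/18 + 5/18 = 1/3

H(A|B) = -Σ P(A,B)·log₂ P(A|B), where P(A|B) = P(A,B) / P(B)
  (A=0,B=0): P(A|B) = (1/9)/(2/3) = 1/6;  -(1/9)·log₂(1/6) = 0.2872
  (A=0,B=1): P(A|B) = (1/18)/(1/3) = 1/6;  -(1/18)·log₂(1/6) = 0.1436
  (A=1,B=0): P(A|B) = (5/9)/(2/3) = 5/6;  -(5/9)·log₂(5/6) = 0.1461
  (A=1,B=1): P(A|B) = (5/18)/(1/3) = 5/6;  -(5/18)·log₂(5/6) = 0.0731
H(A|B) = 0.2872 + 0.1436 + 0.1461 + 0.0731
  = 0.6500 bits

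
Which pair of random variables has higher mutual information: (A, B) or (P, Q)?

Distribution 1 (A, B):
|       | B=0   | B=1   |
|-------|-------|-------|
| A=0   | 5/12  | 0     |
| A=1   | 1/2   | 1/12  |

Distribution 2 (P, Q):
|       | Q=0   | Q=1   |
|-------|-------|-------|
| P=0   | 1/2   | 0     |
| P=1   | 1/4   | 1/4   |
Distribution 1 (A, B):
Marginal P(A) (row sums):
  P(A=0) = 5/12 + 0 = 5/12
  P(A=1) = 1/2 + 1/12 = 7/12
Marginal P(B) (column sums):
  P(B=0) = 5/12 + 1/2 = 11/12
  P(B=1) = 0 + 1/12 = 1/12

H(A) = -[(5/12)·log₂(5/12) + (7/12)·log₂(7/12)]
  = 0.5263 + 0.4536
  = 0.9799 bits
H(B) = -[(11/12)·log₂(11/12) + (1/12)·log₂(1/12)]
  = 0.1151 + 0.2987
  = 0.4138 bits
H(A,B) = -[(5/12)·log₂(5/12) + (1/2)·log₂(1/2) + (1/12)·log₂(1/12)]
  = 0.5263 + 0.5000 + 0.2987
  = 1.3250 bits

I(A;B) = H(A) + H(B) - H(A,B)
  = 0.9799 + 0.4138 - 1.3250
  = 0.0687 bits

Distribution 2 (P, Q):
Marginal P(P) (row sums):
  P(P=0) = 1/2 + 0 = 1/2
  P(P=1) = 1/4 + 1/4 = 1/2
Marginal P(Q) (column sums):
  P(Q=0) = 1/2 + 1/4 = 3/4
  P(Q=1) = 0 + 1/4 = 1/4

H(P) = -[(1/2)·log₂(1/2) + (1/2)·log₂(1/2)]
  = 0.5000 + 0.5000
  = 1.0000 bits
H(Q) = -[(3/4)·log₂(3/4) + (1/4)·log₂(1/4)]
  = 0.3113 + 0.5000
  = 0.8113 bits
H(P,Q) = -[(1/2)·log₂(1/2) + (1/4)·log₂(1/4) + (1/4)·log₂(1/4)]
  = 0.5000 + 0.5000 + 0.5000
  = 1.5000 bits

I(P;Q) = H(P) + H(Q) - H(P,Q)
  = 1.0000 + 0.8113 - 1.5000
  = 0.3113 bits

I(P;Q) = 0.3113 bits > I(A;B) = 0.0687 bits, so (P, Q) has the higher mutual information (stronger dependence).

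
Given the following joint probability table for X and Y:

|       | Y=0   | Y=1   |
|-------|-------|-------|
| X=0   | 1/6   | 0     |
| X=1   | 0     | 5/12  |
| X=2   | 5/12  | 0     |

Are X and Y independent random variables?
Marginal P(X) (row sums):
  P(X=0) = 1/6 + 0 = 1/6
  P(X=1) = 0 + 5/12 = 5/12
  P(X=2) = 5/12 + 0 = 5/12
Marginal P(Y) (column sums):
  P(Y=0) = 1/6 + 0 + 5/12 = 7/12
  P(Y=1) = 0 + 5/12 + 0 = 5/12

X and Y are independent iff P(X=i,Y=j) = P(X=i)·P(Y=j) for every cell.
  P(X=0)·P(Y=0) = 1/6 × 7/12 = 7/72, but P(X=0,Y=0) = 1/6 ✗

No, X and Y are not independent. Quantitatively, I(X;Y) > 0:

H(X) = -[(1/6)·log₂(1/6) + (5/12)·log₂(5/12) + (5/12)·log₂(5/12)]
  = 0.4308 + 0.5263 + 0.5263
  = 1.4834 bits
H(Y) = -[(7/12)·log₂(7/12) + (5/12)·log₂(5/12)]
  = 0.4536 + 0.5263
  = 0.9799 bits
H(X,Y) = -[(1/6)·log₂(1/6) + (5/12)·log₂(5/12) + (5/12)·log₂(5/12)]
  = 0.4308 + 0.5263 + 0.5263
  = 1.4834 bits
I(X;Y) = H(X) + H(Y) - H(X,Y) = 1.4834 + 0.9799 - 1.4834 = 0.9799 bits > 0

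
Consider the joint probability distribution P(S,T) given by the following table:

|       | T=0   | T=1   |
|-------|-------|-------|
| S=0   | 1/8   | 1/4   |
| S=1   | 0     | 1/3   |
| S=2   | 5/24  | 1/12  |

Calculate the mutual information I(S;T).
Marginal P(S) (row sums):
  P(S=0) = 1/8 + 1/4 = 3/8
  P(S=1) = 0 + 1/3 = 1/3
  P(S=2) = 5/24 + 1/12 = 7/24
Marginal P(T) (column sums):
  P(T=0) = 1/8 + 0 + 5/24 = 1/3
  P(T=1) = 1/4 + 1/3 + 1/12 = 2/3

H(S) = -[(3/8)·log₂(3/8) + (1/3)·log₂(1/3) + (7/24)·log₂(7/24)]
  = 0.5306 + 0.5283 + 0.5185
  = 1.5774 bits
H(T) = -[(1/3)·log₂(1/3) + (2/3)·log₂(2/3)]
  = 0.5283 + 0.3900
  = 0.9183 bits
H(S,T) = -[(1/8)·log₂(1/8) + (1/4)·log₂(1/4) + (1/3)·log₂(1/3) + (5/24)·log₂(5/24) + (1/12)·log₂(1/12)]
  = 0.3750 + 0.5000 + 0.5283 + 0.4715 + 0.2987
  = 2.1735 bits

I(S;T) = H(S) + H(T) - H(S,T)
  = 1.5774 + 0.9183 - 2.1735
  = 0.3222 bits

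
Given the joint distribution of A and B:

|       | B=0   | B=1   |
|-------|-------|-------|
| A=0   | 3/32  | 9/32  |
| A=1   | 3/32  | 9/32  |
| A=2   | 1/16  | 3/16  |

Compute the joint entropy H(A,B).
H(A,B) = -Σ P(A,B) log₂ P(A,B), summed over the non-zero cells:
H(A,B) = -[(3/32)·log₂(3/32) + (9/32)·log₂(9/32) + (3/32)·log₂(3/32) + (9/32)·log₂(9/32) + (1/16)·log₂(1/16) + (3/16)·log₂(3/16)]
  = 0.3202 + 0.5147 + 0.3202 + 0.5147 + 0.2500 + 0.4528
  = 2.3726 bits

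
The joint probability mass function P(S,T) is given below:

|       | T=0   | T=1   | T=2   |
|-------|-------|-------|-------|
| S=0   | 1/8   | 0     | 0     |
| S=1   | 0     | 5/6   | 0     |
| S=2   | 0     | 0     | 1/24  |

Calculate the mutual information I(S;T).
Marginal P(S) (row sums):
  P(S=0) = 1/8 + 0 + 0 = 1/8
  P(S=1) = 0 + 5/6 + 0 = 5/6
  P(S=2) = 0 + 0 + 1/24 = 1/24
Marginal P(T) (column sums):
  P(T=0) = 1/8 + 0 + 0 = 1/8
  P(T=1) = 0 + 5/6 + 0 = 5/6
  P(T=2) = 0 + 0 + 1/24 = 1/24

H(S) = -[(1/8)·log₂(1/8) + (5/6)·log₂(5/6) + (1/24)·log₂(1/24)]
  = 0.3750 + 0.2192 + 0.1910
  = 0.7852 bits
H(T) = -[(1/8)·log₂(1/8) + (5/6)·log₂(5/6) + (1/24)·log₂(1/24)]
  = 0.3750 + 0.2192 + 0.1910
  = 0.7852 bits
H(S,T) = -[(1/8)·log₂(1/8) + (5/6)·log₂(5/6) + (1/24)·log₂(1/24)]
  = 0.3750 + 0.2192 + 0.1910
  = 0.7852 bits

I(S;T) = H(S) + H(T) - H(S,T)
  = 0.7852 + 0.7852 - 0.7852
  = 0.7852 bits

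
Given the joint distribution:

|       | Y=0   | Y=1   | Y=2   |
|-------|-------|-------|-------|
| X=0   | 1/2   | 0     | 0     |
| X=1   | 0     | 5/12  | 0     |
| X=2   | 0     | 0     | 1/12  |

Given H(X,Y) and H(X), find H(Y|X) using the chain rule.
From the chain rule: H(X,Y) = H(X) + H(Y|X)
Therefore: H(Y|X) = H(X,Y) - H(X)

H(X,Y) = -[(1/2)·log₂(1/2) + (5/12)·log₂(5/12) + (1/12)·log₂(1/12)]
  = 0.5000 + 0.5263 + 0.2987
  = 1.3250 bits
Marginal P(X) (row sums):
  P(X=0) = 1/2 + 0 + 0 = 1/2
  P(X=1) = 0 + 5/12 + 0 = 5/12
  P(X=2) = 0 + 0 + 1/12 = 1/12
H(X) = -[(1/2)·log₂(1/2) + (5/12)·log₂(5/12) + (1/12)·log₂(1/12)]
  = 0.5000 + 0.5263 + 0.2987
  = 1.3250 bits

H(Y|X) = 1.3250 - 1.3250 = 0.0000 bits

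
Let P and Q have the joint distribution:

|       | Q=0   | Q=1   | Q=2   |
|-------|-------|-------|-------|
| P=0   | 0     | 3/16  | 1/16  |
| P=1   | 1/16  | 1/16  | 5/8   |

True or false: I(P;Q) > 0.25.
Marginal P(P) (row sums):
  P(P=0) = 0 + 3/16 + 1/16 = 1/4
  P(P=1) = 1/16 + 1/16 + 5/8 = 3/4
Marginal P(Q) (column sums):
  P(Q=0) = 0 + 1/16 = 1/16
  P(Q=1) = 3/16 + 1/16 = 1/4
  P(Q=2) = 1/16 + 5/8 = 11/16

H(P) = -[(1/4)·log₂(1/4) + (3/4)·log₂(3/4)]
  = 0.5000 + 0.3113
  = 0.8113 bits
H(Q) = -[(1/16)·log₂(1/16) + (1/4)·log₂(1/4) + (11/16)·log₂(11/16)]
  = 0.2500 + 0.5000 + 0.3716
  = 1.1216 bits
H(P,Q) = -[(3/16)·log₂(3/16) + (1/16)·log₂(1/16) + (1/16)·log₂(1/16) + (1/16)·log₂(1/16) + (5/8)·log₂(5/8)]
  = 0.4528 + 0.2500 + 0.2500 + 0.2500 + 0.4238
  = 1.6266 bits

I(P;Q) = H(P) + H(Q) - H(P,Q)
  = 0.8113 + 1.1216 - 1.6266
  = 0.3063 bits

True. I(P;Q) = 0.3063 bits, which is > 0.25 bits.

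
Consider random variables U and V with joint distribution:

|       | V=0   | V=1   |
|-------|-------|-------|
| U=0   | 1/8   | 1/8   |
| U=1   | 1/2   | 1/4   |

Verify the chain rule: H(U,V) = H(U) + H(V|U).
Left side:
H(U,V) = -[(1/8)·log₂(1/8) + (1/8)·log₂(1/8) + (1/2)·log₂(1/2) + (1/4)·log₂(1/4)]
  = 0.3750 + 0.3750 + 0.5000 + 0.5000
  = 1.7500 bits

Right side:
Marginal P(U) (row sums):
  P(U=0) = 1/8 + 1/8 = 1/4
  P(U=1) = 1/2 + 1/4 = 3/4
H(U) = -[(1/4)·log₂(1/4) + (3/4)·log₂(3/4)]
  = 0.5000 + 0.3113
  = 0.8113 bits
H(V|U) = -Σ P(U,V)·log₂ P(V|U), where P(V|U) = P(U,V) / P(U)
  (U=0,V=0): P(V|U) = (1/8)/(1/4) = 1/2;  -(1/8)·log₂(1/2) = 0.1250
  (U=0,V=1): P(V|U) = (1/8)/(1/4) = 1/2;  -(1/8)·log₂(1/2) = 0.1250
  (U=1,V=0): P(V|U) = (1/2)/(3/4) = 2/3;  -(1/2)·log₂(2/3) = 0.2925
  (U=1,V=1): P(V|U) = (1/4)/(3/4) = 1/3;  -(1/4)·log₂(1/3) = 0.3962
H(V|U) = 0.1250 + 0.1250 + 0.2925 + 0.3962
  = 0.9387 bits
H(U) + H(V|U) = 0.8113 + 0.9387 = 1.7500 bits

Both sides equal 1.7500 bits, so the chain rule holds ✓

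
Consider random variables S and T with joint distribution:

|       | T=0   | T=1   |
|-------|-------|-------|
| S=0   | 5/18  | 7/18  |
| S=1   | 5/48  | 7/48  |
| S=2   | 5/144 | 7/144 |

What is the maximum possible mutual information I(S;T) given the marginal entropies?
The upper bound on mutual information is I(S;T) ≤ min(H(S), H(T)).

Marginal P(S) (row sums):
  P(S=0) = 5/18 + 7/18 = 2/3
  P(S=1) = 5/48 + 7/48 = 1/4
  P(S=2) = 5/144 + 7/144 = 1/12
Marginal P(T) (column sums):
  P(T=0) = 5/18 + 5/48 + 5/144 = 5/12
  P(T=1) = 7/18 + 7/48 + 7/144 = 7/12

H(S) = -[(2/3)·log₂(2/3) + (1/4)·log₂(1/4) + (1/12)·log₂(1/12)]
  = 0.3900 + 0.5000 + 0.2987
  = 1.1887 bits
H(T) = -[(5/12)·log₂(5/12) + (7/12)·log₂(7/12)]
  = 0.5263 + 0.4536
  = 0.9799 bits

Maximum possible I(S;T) = min(1.1887, 0.9799) = 0.9799 bits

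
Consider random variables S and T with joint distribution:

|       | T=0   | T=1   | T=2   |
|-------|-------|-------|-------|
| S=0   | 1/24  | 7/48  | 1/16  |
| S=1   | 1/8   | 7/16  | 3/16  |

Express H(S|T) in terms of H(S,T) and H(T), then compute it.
H(S|T) = H(S,T) - H(T)

Marginal P(T) (column sums):
  P(T=0) = 1/24 + 1/8 = 1/6
  P(T=1) = 7/48 + 7/16 = 7/12
  P(T=2) = 1/16 + 3/16 = 1/4

H(S,T) = -[(1/24)·log₂(1/24) + (7/48)·log₂(7/48) + (1/16)·log₂(1/16) + (1/8)·log₂(1/8) + (7/16)·log₂(7/16) + (3/16)·log₂(3/16)]
  = 0.1910 + 0.4051 + 0.2500 + 0.3750 + 0.5218 + 0.4528
  = 2.1957 bits
H(T) = -[(1/6)·log₂(1/6) + (7/12)·log₂(7/12) + (1/4)·log₂(1/4)]
  = 0.4308 + 0.4536 + 0.5000
  = 1.3844 bits

H(S|T) = 2.1957 - 1.3844 = 0.8113 bits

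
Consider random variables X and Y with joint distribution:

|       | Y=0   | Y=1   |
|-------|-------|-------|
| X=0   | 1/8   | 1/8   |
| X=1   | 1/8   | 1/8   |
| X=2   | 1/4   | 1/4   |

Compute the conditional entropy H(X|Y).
Marginal P(Y) (column sums):
  P(Y=0) = 1/8 + 1/8 + 1/4 = 1/2
  P(Y=1) = 1/8 + 1/8 + 1/4 = 1/2

H(X|Y) = -Σ P(X,Y)·log₂ P(X|Y), where P(X|Y) = P(X,Y) / P(Y)
  (X=0,Y=0): P(X|Y) = (1/8)/(1/2) = 1/4;  -(1/8)·log₂(1/4) = 0.2500
  (X=0,Y=1): P(X|Y) = (1/8)/(1/2) = 1/4;  -(1/8)·log₂(1/4) = 0.2500
  (X=1,Y=0): P(X|Y) = (1/8)/(1/2) = 1/4;  -(1/8)·log₂(1/4) = 0.2500
  (X=1,Y=1): P(X|Y) = (1/8)/(1/2) = 1/4;  -(1/8)·log₂(1/4) = 0.2500
  (X=2,Y=0): P(X|Y) = (1/4)/(1/2) = 1/2;  -(1/4)·log₂(1/2) = 0.2500
  (X=2,Y=1): P(X|Y) = (1/4)/(1/2) = 1/2;  -(1/4)·log₂(1/2) = 0.2500
H(X|Y) = 0.2500 + 0.2500 + 0.2500 + 0.2500 + 0.2500 + 0.2500
  = 1.5000 bits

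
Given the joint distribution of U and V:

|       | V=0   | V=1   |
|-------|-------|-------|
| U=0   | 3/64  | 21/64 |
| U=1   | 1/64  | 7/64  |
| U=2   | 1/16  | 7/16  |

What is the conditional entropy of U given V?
Marginal P(V) (column sums):
  P(V=0) = 3/64 + 1/64 + 1/16 = 1/8
  P(V=1) = 21/64 + 7/64 + 7/16 = 7/8

H(U|V) = -Σ P(U,V)·log₂ P(U|V), where P(U|V) = P(U,V) / P(V)
  (U=0,V=0): P(U|V) = (3/64)/(1/8) = 3/8;  -(3/64)·log₂(3/8) = 0.0663
  (U=0,V=1): P(U|V) = (21/64)/(7/8) = 3/8;  -(21/64)·log₂(3/8) = 0.4643
  (U=1,V=0): P(U|V) = (1/64)/(1/8) = 1/8;  -(1/64)·log₂(1/8) = 0.0469
  (U=1,V=1): P(U|V) = (7/64)/(7/8) = 1/8;  -(7/64)·log₂(1/8) = 0.3281
  (U=2,V=0): P(U|V) = (1/16)/(1/8) = 1/2;  -(1/16)·log₂(1/2) = 0.0625
  (U=2,V=1): P(U|V) = (7/16)/(7/8) = 1/2;  -(7/16)·log₂(1/2) = 0.4375
H(U|V) = 0.0663 + 0.4643 + 0.0469 + 0.3281 + 0.0625 + 0.4375
  = 1.4056 bits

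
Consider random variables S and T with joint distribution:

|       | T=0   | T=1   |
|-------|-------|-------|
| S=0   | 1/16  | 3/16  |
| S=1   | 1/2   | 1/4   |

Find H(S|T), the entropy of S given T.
Marginal P(T) (column sums):
  P(T=0) = 1/16 + 1/2 = 9/16
  P(T=1) = 3/16 + 1/4 = 7/16

H(S|T) = -Σ P(S,T)·log₂ P(S|T), where P(S|T) = P(S,T) / P(T)
  (S=0,T=0): P(S|T) = (1/16)/(9/16) = 1/9;  -(1/16)·log₂(1/9) = 0.1981
  (S=0,T=1): P(S|T) = (3/16)/(7/16) = 3/7;  -(3/16)·log₂(3/7) = 0.2292
  (S=1,T=0): P(S|T) = (1/2)/(9/16) = 8/9;  -(1/2)·log₂(8/9) = 0.0850
  (S=1,T=1): P(S|T) = (1/4)/(7/16) = 4/7;  -(1/4)·log₂(4/7) = 0.2018
H(S|T) = 0.1981 + 0.2292 + 0.0850 + 0.2018
  = 0.7141 bits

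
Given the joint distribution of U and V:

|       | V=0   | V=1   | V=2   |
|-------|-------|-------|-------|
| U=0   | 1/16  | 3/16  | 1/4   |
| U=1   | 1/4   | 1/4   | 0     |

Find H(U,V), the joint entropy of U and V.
H(U,V) = -Σ P(U,V) log₂ P(U,V), summed over the non-zero cells:
H(U,V) = -[(1/16)·log₂(1/16) + (3/16)·log₂(3/16) + (1/4)·log₂(1/4) + (1/4)·log₂(1/4) + (1/4)·log₂(1/4)]
  = 0.2500 + 0.4528 + 0.5000 + 0.5000 + 0.5000
  = 2.2028 bits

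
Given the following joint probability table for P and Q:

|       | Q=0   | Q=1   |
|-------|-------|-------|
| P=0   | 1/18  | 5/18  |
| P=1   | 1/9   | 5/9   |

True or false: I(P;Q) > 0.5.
Marginal P(P) (row sums):
  P(P=0) = 1/18 + 5/18 = 1/3
  P(P=1) = 1/9 + 5/9 = 2/3
Marginal P(Q) (column sums):
  P(Q=0) = 1/18 + 1/9 = 1/6
  P(Q=1) = 5/18 + 5/9 = 5/6

H(P) = -[(1/3)·log₂(1/3) + (2/3)·log₂(2/3)]
  = 0.5283 + 0.3900
  = 0.9183 bits
H(Q) = -[(1/6)·log₂(1/6) + (5/6)·log₂(5/6)]
  = 0.4308 + 0.2192
  = 0.6500 bits
H(P,Q) = -[(1/18)·log₂(1/18) + (5/18)·log₂(5/18) + (1/9)·log₂(1/9) + (5/9)·log₂(5/9)]
  = 0.2317 + 0.5133 + 0.3522 + 0.4711
  = 1.5683 bits

I(P;Q) = H(P) + H(Q) - H(P,Q)
  = 0.9183 + 0.6500 - 1.5683
  = 0.0000 bits

False. I(P;Q) = 0.0000 bits, which is ≤ 0.5 bits.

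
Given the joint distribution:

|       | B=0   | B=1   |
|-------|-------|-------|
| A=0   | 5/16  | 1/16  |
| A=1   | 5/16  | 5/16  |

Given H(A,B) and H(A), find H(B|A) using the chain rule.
From the chain rule: H(A,B) = H(A) + H(B|A)
Therefore: H(B|A) = H(A,B) - H(A)

H(A,B) = -[(5/16)·log₂(5/16) + (1/16)·log₂(1/16) + (5/16)·log₂(5/16) + (5/16)·log₂(5/16)]
  = 0.5244 + 0.2500 + 0.5244 + 0.5244
  = 1.8232 bits
Marginal P(A) (row sums):
  P(A=0) = 5/16 + 1/16 = 3/8
  P(A=1) = 5/16 + 5/16 = 5/8
H(A) = -[(3/8)·log₂(3/8) + (5/8)·log₂(5/8)]
  = 0.5306 + 0.4238
  = 0.9544 bits

H(B|A) = 1.8232 - 0.9544 = 0.8688 bits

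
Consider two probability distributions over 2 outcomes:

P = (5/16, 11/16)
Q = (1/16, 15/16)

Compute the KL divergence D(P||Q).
D(P||Q) = Σ P(i) log₂(P(i)/Q(i))
  i=0: (5/16) × log₂((5/16)/(1/16)) = (5/16) × log₂(5) = 0.7256
  i=1: (11/16) × log₂((11/16)/(15/16)) = (11/16) × log₂(11/15) = -0.3076
D(P||Q) = 0.7256 - 0.3076
  = 0.4180 bits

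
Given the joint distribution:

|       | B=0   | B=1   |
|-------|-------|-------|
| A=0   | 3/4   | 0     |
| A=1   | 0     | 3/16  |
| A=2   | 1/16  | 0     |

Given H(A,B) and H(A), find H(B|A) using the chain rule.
From the chain rule: H(A,B) = H(A) + H(B|A)
Therefore: H(B|A) = H(A,B) - H(A)

H(A,B) = -[(3/4)·log₂(3/4) + (3/16)·log₂(3/16) + (1/16)·log₂(1/16)]
  = 0.3113 + 0.4528 + 0.2500
  = 1.0141 bits
Marginal P(A) (row sums):
  P(A=0) = 3/4 + 0 = 3/4
  P(A=1) = 0 + 3/16 = 3/16
  P(A=2) = 1/16 + 0 = 1/16
H(A) = -[(3/4)·log₂(3/4) + (3/16)·log₂(3/16) + (1/16)·log₂(1/16)]
  = 0.3113 + 0.4528 + 0.2500
  = 1.0141 bits

H(B|A) = 1.0141 - 1.0141 = 0.0000 bits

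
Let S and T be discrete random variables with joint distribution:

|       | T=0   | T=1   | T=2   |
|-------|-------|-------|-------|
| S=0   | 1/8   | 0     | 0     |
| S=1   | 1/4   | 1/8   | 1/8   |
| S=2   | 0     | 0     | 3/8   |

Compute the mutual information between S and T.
Marginal P(S) (row sums):
  P(S=0) = 1/8 + 0 + 0 = 1/8
  P(S=1) = 1/4 + 1/8 + 1/8 = 1/2
  P(S=2) = 0 + 0 + 3/8 = 3/8
Marginal P(T) (column sums):
  P(T=0) = 1/8 + 1/4 + 0 = 3/8
  P(T=1) = 0 + 1/8 + 0 = 1/8
  P(T=2) = 0 + 1/8 + 3/8 = 1/2

H(S) = -[(1/8)·log₂(1/8) + (1/2)·log₂(1/2) + (3/8)·log₂(3/8)]
  = 0.3750 + 0.5000 + 0.5306
  = 1.4056 bits
H(T) = -[(3/8)·log₂(3/8) + (1/8)·log₂(1/8) + (1/2)·log₂(1/2)]
  = 0.5306 + 0.3750 + 0.5000
  = 1.4056 bits
H(S,T) = -[(1/8)·log₂(1/8) + (1/4)·log₂(1/4) + (1/8)·log₂(1/8) + (1/8)·log₂(1/8) + (3/8)·log₂(3/8)]
  = 0.3750 + 0.5000 + 0.3750 + 0.3750 + 0.5306
  = 2.1556 bits

I(S;T) = H(S) + H(T) - H(S,T)
  = 1.4056 + 1.4056 - 2.1556
  = 0.6556 bits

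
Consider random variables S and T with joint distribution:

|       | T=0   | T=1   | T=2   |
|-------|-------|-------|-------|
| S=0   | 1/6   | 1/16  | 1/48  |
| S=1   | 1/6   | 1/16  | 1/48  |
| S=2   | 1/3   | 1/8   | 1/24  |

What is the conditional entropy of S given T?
Marginal P(T) (column sums):
  P(T=0) = 1/6 + 1/6 + 1/3 = 2/3
  P(T=1) = 1/16 + 1/16 + 1/8 = 1/4
  P(T=2) = 1/48 + 1/48 + 1/24 = 1/12

H(S|T) = -Σ P(S,T)·log₂ P(S|T), where P(S|T) = P(S,T) / P(T)
  (S=0,T=0): P(S|T) = (1/6)/(2/3) = 1/4;  -(1/6)·log₂(1/4) = 0.3333
  (S=0,T=1): P(S|T) = (1/16)/(1/4) = 1/4;  -(1/16)·log₂(1/4) = 0.1250
  (S=0,T=2): P(S|T) = (1/48)/(1/12) = 1/4;  -(1/48)·log₂(1/4) = 0.0417
  (S=1,T=0): P(S|T) = (1/6)/(2/3) = 1/4;  -(1/6)·log₂(1/4) = 0.3333
  (S=1,T=1): P(S|T) = (1/16)/(1/4) = 1/4;  -(1/16)·log₂(1/4) = 0.1250
  (S=1,T=2): P(S|T) = (1/48)/(1/12) = 1/4;  -(1/48)·log₂(1/4) = 0.0417
  (S=2,T=0): P(S|T) = (1/3)/(2/3) = 1/2;  -(1/3)·log₂(1/2) = 0.3333
  (S=2,T=1): P(S|T) = (1/8)/(1/4) = 1/2;  -(1/8)·log₂(1/2) = 0.1250
  (S=2,T=2): P(S|T) = (1/24)/(1/12) = 1/2;  -(1/24)·log₂(1/2) = 0.0417
H(S|T) = 0.3333 + 0.1250 + 0.0417 + 0.3333 + 0.1250 + 0.0417 + 0.3333 + 0.1250 + 0.0417
  = 1.5000 bits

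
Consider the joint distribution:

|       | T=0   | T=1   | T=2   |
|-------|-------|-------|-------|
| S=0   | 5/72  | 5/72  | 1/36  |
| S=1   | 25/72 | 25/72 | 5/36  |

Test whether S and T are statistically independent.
Marginal P(S) (row sums):
  P(S=0) = 5/72 + 5/72 + 1/36 = 1/6
  P(S=1) = 25/72 + 25/72 + 5/36 = 5/6
Marginal P(T) (column sums):
  P(T=0) = 5/72 + 25/72 = 5/12
  P(T=1) = 5/72 + 25/72 = 5/12
  P(T=2) = 1/36 + 5/36 = 1/6

S and T are independent iff P(S=i,T=j) = P(S=i)·P(T=j) for every cell.
  P(S=0)·P(T=0) = 1/6 × 5/12 = 5/72 = P(S=0,T=0) ✓
  P(S=0)·P(T=1) = 1/6 × 5/12 = 5/72 = P(S=0,T=1) ✓
  P(S=0)·P(T=2) = 1/6 × 1/6 = 1/36 = P(S=0,T=2) ✓
  P(S=1)·P(T=0) = 5/6 × 5/12 = 25/72 = P(S=1,T=0) ✓
  P(S=1)·P(T=1) = 5/6 × 5/12 = 25/72 = P(S=1,T=1) ✓
  P(S=1)·P(T=2) = 5/6 × 1/6 = 5/36 = P(S=1,T=2) ✓

Yes, S and T are independent: every cell factors, so I(S;T) = 0 bits.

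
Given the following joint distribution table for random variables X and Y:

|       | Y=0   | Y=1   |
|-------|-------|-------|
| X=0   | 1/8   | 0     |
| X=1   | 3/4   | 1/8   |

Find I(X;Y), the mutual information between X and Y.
Marginal P(X) (row sums):
  P(X=0) = 1/8 + 0 = 1/8
  P(X=1) = 3/4 + 1/8 = 7/8
Marginal P(Y) (column sums):
  P(Y=0) = 1/8 + 3/4 = 7/8
  P(Y=1) = 0 + 1/8 = 1/8

H(X) = -[(1/8)·log₂(1/8) + (7/8)·log₂(7/8)]
  = 0.3750 + 0.1686
  = 0.5436 bits
H(Y) = -[(7/8)·log₂(7/8) + (1/8)·log₂(1/8)]
  = 0.1686 + 0.3750
  = 0.5436 bits
H(X,Y) = -[(1/8)·log₂(1/8) + (3/4)·log₂(3/4) + (1/8)·log₂(1/8)]
  = 0.3750 + 0.3113 + 0.3750
  = 1.0613 bits

I(X;Y) = H(X) + H(Y) - H(X,Y)
  = 0.5436 + 0.5436 - 1.0613
  = 0.0259 bits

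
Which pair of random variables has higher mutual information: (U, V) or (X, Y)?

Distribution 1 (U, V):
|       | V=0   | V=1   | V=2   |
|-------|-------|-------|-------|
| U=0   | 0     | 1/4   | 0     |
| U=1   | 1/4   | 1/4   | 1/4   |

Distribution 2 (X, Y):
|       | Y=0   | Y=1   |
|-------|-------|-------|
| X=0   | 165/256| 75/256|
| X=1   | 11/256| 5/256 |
Distribution 1 (U, V):
Marginal P(U) (row sums):
  P(U=0) = 0 + 1/4 + 0 = 1/4
  P(U=1) = 1/4 + 1/4 + 1/4 = 3/4
Marginal P(V) (column sums):
  P(V=0) = 0 + 1/4 = 1/4
  P(V=1) = 1/4 + 1/4 = 1/2
  P(V=2) = 0 + 1/4 = 1/4

H(U) = -[(1/4)·log₂(1/4) + (3/4)·log₂(3/4)]
  = 0.5000 + 0.3113
  = 0.8113 bits
H(V) = -[(1/4)·log₂(1/4) + (1/2)·log₂(1/2) + (1/4)·log₂(1/4)]
  = 0.5000 + 0.5000 + 0.5000
  = 1.5000 bits
H(U,V) = -[(1/4)·log₂(1/4) + (1/4)·log₂(1/4) + (1/4)·log₂(1/4) + (1/4)·log₂(1/4)]
  = 0.5000 + 0.5000 + 0.5000 + 0.5000
  = 2.0000 bits

I(U;V) = H(U) + H(V) - H(U,V)
  = 0.8113 + 1.5000 - 2.0000
  = 0.3113 bits

Distribution 2 (X, Y):
Marginal P(X) (row sums):
  P(X=0) = 165/256 + 75/256 = 15/16
  P(X=1) = 11/256 + 5/256 = 1/16
Marginal P(Y) (column sums):
  P(Y=0) = 165/256 + 11/256 = 11/16
  P(Y=1) = 75/256 + 5/256 = 5/16

H(X) = -[(15/16)·log₂(15/16) + (1/16)·log₂(1/16)]
  = 0.0873 + 0.2500
  = 0.3373 bits
H(Y) = -[(11/16)·log₂(11/16) + (5/16)·log₂(5/16)]
  = 0.3716 + 0.5244
  = 0.8960 bits
H(X,Y) = -[(165/256)·log₂(165/256) + (75/256)·log₂(75/256) + (11/256)·log₂(11/256) + (5/256)·log₂(5/256)]
  = 0.4084 + 0.5189 + 0.1951 + 0.1109
  = 1.2333 bits

I(X;Y) = H(X) + H(Y) - H(X,Y)
  = 0.3373 + 0.8960 - 1.2333
  = 0.0000 bits

I(U;V) = 0.3113 bits > I(X;Y) = 0.0000 bits, so (U, V) has the higher mutual information (stronger dependence).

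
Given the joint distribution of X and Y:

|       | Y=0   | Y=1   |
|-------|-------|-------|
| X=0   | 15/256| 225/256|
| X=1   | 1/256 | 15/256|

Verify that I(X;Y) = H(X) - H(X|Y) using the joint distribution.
Left side, from I(X;Y) = H(X) + H(Y) - H(X,Y):
Marginal P(X) (row sums):
  P(X=0) = 15/256 + 225/256 = 15/16
  P(X=1) = 1/256 + 15/256 = 1/16
Marginal P(Y) (column sums):
  P(Y=0) = 15/256 + 1/256 = 1/16
  P(Y=1) = 225/256 + 15/256 = 15/16

H(X) = -[(15/16)·log₂(15/16) + (1/16)·log₂(1/16)]
  = 0.0873 + 0.2500
  = 0.3373 bits
H(Y) = -[(1/16)·log₂(1/16) + (15/16)·log₂(15/16)]
  = 0.2500 + 0.0873
  = 0.3373 bits
H(X,Y) = -[(15/256)·log₂(15/256) + (225/256)·log₂(225/256) + (1/256)·log₂(1/256) + (15/256)·log₂(15/256)]
  = 0.2398 + 0.1637 + 0.0313 + 0.2398
  = 0.6746 bits

I(X;Y) = H(X) + H(Y) - H(X,Y)
  = 0.3373 + 0.3373 - 0.6746
  = 0.0000 bits

Right side, with H(X|Y) computed directly from the conditional probabilities:
H(X|Y) = -Σ P(X,Y)·log₂ P(X|Y), where P(X|Y) = P(X,Y) / P(Y)
  (X=0,Y=0): P(X|Y) = (15/256)/(1/16) = 15/16;  -(15/256)·log₂(15/16) = 0.0055
  (X=0,Y=1): P(X|Y) = (225/256)/(15/16) = 15/16;  -(225/256)·log₂(15/16) = 0.0818
  (X=1,Y=0): P(X|Y) = (1/256)/(1/16) = 1/16;  -(1/256)·log₂(1/16) = 0.0156
  (X=1,Y=1): P(X|Y) = (15/256)/(15/16) = 1/16;  -(15/256)·log₂(1/16) = 0.2344
H(X|Y) = 0.0055 + 0.0818 + 0.0156 + 0.2344
  = 0.3373 bits
H(X) - H(X|Y) = 0.3373 - 0.3373 = 0.0000 bits

Both sides equal 0.0000 bits, so I(X;Y) = H(X) - H(X|Y) ✓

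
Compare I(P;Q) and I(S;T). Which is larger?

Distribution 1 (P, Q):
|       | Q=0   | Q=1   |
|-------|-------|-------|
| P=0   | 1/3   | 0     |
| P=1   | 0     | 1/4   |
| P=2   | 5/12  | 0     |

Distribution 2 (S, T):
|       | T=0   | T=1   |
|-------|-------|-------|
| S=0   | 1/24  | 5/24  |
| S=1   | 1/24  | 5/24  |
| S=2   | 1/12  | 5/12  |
Distribution 1 (P, Q):
Marginal P(P) (row sums):
  P(P=0) = 1/3 + 0 = 1/3
  P(P=1) = 0 + 1/4 = 1/4
  P(P=2) = 5/12 + 0 = 5/12
Marginal P(Q) (column sums):
  P(Q=0) = 1/3 + 0 + 5/12 = 3/4
  P(Q=1) = 0 + 1/4 + 0 = 1/4

H(P) = -[(1/3)·log₂(1/3) + (1/4)·log₂(1/4) + (5/12)·log₂(5/12)]
  = 0.5283 + 0.5000 + 0.5263
  = 1.5546 bits
H(Q) = -[(3/4)·log₂(3/4) + (1/4)·log₂(1/4)]
  = 0.3113 + 0.5000
  = 0.8113 bits
H(P,Q) = -[(1/3)·log₂(1/3) + (1/4)·log₂(1/4) + (5/12)·log₂(5/12)]
  = 0.5283 + 0.5000 + 0.5263
  = 1.5546 bits

I(P;Q) = H(P) + H(Q) - H(P,Q)
  = 1.5546 + 0.8113 - 1.5546
  = 0.8113 bits

Distribution 2 (S, T):
Marginal P(S) (row sums):
  P(S=0) = 1/24 + 5/24 = 1/4
  P(S=1) = 1/24 + 5/24 = 1/4
  P(S=2) = 1/12 + 5/12 = 1/2
Marginal P(T) (column sums):
  P(T=0) = 1/24 + 1/24 + 1/12 = 1/6
  P(T=1) = 5/24 + 5/24 + 5/12 = 5/6

H(S) = -[(1/4)·log₂(1/4) + (1/4)·log₂(1/4) + (1/2)·log₂(1/2)]
  = 0.5000 + 0.5000 + 0.5000
  = 1.5000 bits
H(T) = -[(1/6)·log₂(1/6) + (5/6)·log₂(5/6)]
  = 0.4308 + 0.2192
  = 0.6500 bits
H(S,T) = -[(1/24)·log₂(1/24) + (5/24)·log₂(5/24) + (1/24)·log₂(1/24) + (5/24)·log₂(5/24) + (1/12)·log₂(1/12) + (5/12)·log₂(5/12)]
  = 0.1910 + 0.4715 + 0.1910 + 0.4715 + 0.2987 + 0.5263
  = 2.1500 bits

I(S;T) = H(S) + H(T) - H(S,T)
  = 1.5000 + 0.6500 - 2.1500
  = 0.0000 bits

I(P;Q) = 0.8113 bits > I(S;T) = 0.0000 bits, so (P, Q) has the higher mutual information (stronger dependence).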